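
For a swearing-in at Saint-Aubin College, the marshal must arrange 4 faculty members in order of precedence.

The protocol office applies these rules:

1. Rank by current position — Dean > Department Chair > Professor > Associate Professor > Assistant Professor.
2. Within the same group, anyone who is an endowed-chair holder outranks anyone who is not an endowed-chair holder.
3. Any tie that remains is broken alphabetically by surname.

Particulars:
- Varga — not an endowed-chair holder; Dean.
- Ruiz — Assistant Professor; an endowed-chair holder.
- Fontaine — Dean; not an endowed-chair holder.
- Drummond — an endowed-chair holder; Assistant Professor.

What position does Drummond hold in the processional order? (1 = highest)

3

By current position: Fontaine and Varga (Dean); then Drummond and Ruiz (Assistant Professor).
Fontaine and Varga are each not an endowed-chair holder, so the next rule applies.
Among Fontaine and Varga, alphabetically by surname: Fontaine before Varga.
Drummond and Ruiz are each an endowed-chair holder, so the next rule applies.
Among Drummond and Ruiz, alphabetically by surname: Drummond before Ruiz.
Order: Fontaine, Varga, Drummond, Ruiz. So position 3.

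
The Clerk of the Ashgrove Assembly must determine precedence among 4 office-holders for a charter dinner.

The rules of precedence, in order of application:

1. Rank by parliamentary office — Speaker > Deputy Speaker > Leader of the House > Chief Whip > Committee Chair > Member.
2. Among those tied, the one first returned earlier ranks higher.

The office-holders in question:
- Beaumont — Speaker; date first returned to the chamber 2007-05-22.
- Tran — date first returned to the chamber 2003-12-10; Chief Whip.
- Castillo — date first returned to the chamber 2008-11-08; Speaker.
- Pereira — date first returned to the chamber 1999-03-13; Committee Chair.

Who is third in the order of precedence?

Tran

By parliamentary office: Beaumont and Castillo (Speaker); then Tran (Chief Whip); then Pereira (Committee Chair).
Among Beaumont and Castillo, by date first returned to the chamber (earlier first): Beaumont (2007-05-22) before Castillo (2008-11-08).
Order: Beaumont, Castillo, Tran, Pereira.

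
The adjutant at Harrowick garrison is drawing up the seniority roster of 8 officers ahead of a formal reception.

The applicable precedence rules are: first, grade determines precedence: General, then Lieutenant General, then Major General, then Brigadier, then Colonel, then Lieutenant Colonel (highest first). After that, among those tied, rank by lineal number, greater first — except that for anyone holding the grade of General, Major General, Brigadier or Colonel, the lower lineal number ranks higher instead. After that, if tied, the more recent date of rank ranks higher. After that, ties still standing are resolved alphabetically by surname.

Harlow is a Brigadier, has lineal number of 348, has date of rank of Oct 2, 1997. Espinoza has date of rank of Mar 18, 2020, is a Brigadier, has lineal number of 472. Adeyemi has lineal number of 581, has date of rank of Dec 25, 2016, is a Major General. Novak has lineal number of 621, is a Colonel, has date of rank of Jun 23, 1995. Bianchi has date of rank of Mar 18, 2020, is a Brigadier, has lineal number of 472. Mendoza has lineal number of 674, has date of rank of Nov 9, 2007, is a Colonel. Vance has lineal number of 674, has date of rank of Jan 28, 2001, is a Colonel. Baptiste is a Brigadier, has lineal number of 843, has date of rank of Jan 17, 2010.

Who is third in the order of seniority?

Bianchi

By grade: Adeyemi (Major General); then Harlow, Bianchi, Espinoza and Baptiste (Brigadier); then Novak, Mendoza and Vance (Colonel).
Among Harlow, Bianchi, Espinoza and Baptiste, by lineal number (lower first) (reversed rule for this group): Harlow (348) before Bianchi and Espinoza (472) before Baptiste (843).
Bianchi and Espinoza both have date of rank Mar 18, 2020, so the next rule applies.
Among Bianchi and Espinoza, alphabetically by surname: Bianchi before Espinoza.
Among Novak, Mendoza and Vance, by lineal number (lower first) (reversed rule for this group): Novak (621) before Mendoza and Vance (674).
Among Mendoza and Vance, by date of rank (later first): Mendoza (Nov 9, 2007) before Vance (Jan 28, 2001).
Order: Adeyemi, Harlow, Bianchi, Espinoza, Baptiste, Novak, Mendoza, Vance.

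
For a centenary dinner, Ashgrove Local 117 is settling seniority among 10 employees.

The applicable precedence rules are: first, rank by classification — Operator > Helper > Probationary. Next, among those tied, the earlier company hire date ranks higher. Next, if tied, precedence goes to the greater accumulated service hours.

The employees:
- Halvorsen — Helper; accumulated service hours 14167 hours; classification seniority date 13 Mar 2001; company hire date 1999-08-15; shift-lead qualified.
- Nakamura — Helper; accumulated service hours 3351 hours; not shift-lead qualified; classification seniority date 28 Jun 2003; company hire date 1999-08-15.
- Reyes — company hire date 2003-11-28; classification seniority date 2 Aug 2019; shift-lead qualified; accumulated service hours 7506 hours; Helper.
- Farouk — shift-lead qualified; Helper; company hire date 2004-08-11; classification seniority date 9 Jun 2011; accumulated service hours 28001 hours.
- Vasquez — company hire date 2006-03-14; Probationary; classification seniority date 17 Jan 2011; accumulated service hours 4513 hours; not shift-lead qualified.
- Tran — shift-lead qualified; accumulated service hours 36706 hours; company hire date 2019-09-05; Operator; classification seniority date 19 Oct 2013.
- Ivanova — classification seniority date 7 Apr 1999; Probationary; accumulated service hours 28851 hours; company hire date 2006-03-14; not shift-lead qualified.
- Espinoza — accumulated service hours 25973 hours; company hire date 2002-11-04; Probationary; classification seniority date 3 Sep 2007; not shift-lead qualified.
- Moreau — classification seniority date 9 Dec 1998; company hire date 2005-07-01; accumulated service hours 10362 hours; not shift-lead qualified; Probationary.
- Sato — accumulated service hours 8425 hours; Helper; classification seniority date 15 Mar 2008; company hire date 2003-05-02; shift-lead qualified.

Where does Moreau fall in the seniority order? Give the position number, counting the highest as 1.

By classification: Tran (Operator); then Halvorsen, Nakamura, Sato, Reyes and Farouk (Helper); then Espinoza, Moreau, Ivanova and Vasquez (Probationary).
Among Halvorsen, Nakamura, Sato, Reyes and Farouk, by company hire date (earlier first): Halvorsen and Nakamura (1999-08-15) before Sato (2003-05-02) before Reyes (2003-11-28) before Farouk (2004-08-11).
Among Halvorsen and Nakamura, by accumulated service hours (higher first): Halvorsen (14167 hours) before Nakamura (3351 hours).
Among Espinoza, Moreau, Ivanova and Vasquez, by company hire date (earlier first): Espinoza (2002-11-04) before Moreau (2005-07-01) before Ivanova and Vasquez (2006-03-14).
Among Ivanova and Vasquez, by accumulated service hours (higher first): Ivanova (28851 hours) before Vasquez (4513 hours).
Order: Tran, Halvorsen, Nakamura, Sato, Reyes, Farouk, Espinoza, Moreau, Ivanova, Vasquez. So position 8.

8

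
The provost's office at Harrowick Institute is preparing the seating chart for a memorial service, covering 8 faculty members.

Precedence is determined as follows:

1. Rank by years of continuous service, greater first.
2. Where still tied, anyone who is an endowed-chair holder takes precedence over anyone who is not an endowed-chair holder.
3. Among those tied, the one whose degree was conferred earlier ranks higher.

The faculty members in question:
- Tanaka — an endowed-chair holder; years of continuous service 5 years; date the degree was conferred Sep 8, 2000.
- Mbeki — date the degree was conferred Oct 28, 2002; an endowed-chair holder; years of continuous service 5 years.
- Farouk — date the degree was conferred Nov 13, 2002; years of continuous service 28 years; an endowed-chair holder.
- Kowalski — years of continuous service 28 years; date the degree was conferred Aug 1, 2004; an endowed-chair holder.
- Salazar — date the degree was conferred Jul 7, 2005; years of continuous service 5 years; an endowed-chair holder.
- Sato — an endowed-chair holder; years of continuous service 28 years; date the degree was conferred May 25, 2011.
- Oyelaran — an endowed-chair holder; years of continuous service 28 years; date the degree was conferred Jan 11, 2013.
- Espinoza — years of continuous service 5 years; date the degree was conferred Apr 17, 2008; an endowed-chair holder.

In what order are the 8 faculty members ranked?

Farouk, Kowalski, Sato, Oyelaran, Tanaka, Mbeki, Salazar, Espinoza

By years of continuous service (higher first): Farouk, Kowalski, Sato and Oyelaran (each 28 years); then Tanaka, Mbeki, Salazar and Espinoza (each 5 years).
Farouk, Kowalski, Sato and Oyelaran are each an endowed-chair holder, so the next rule applies.
Among Farouk, Kowalski, Sato and Oyelaran, by date the degree was conferred (earlier first): Farouk (Nov 13, 2002) before Kowalski (Aug 1, 2004) before Sato (May 25, 2011) before Oyelaran (Jan 11, 2013).
Tanaka, Mbeki, Salazar and Espinoza are each an endowed-chair holder, so the next rule applies.
Among Tanaka, Mbeki, Salazar and Espinoza, by date the degree was conferred (earlier first): Tanaka (Sep 8, 2000) before Mbeki (Oct 28, 2002) before Salazar (Jul 7, 2005) before Espinoza (Apr 17, 2008).
Full order: Farouk, Kowalski, Sato, Oyelaran, Tanaka, Mbeki, Salazar, Espinoza.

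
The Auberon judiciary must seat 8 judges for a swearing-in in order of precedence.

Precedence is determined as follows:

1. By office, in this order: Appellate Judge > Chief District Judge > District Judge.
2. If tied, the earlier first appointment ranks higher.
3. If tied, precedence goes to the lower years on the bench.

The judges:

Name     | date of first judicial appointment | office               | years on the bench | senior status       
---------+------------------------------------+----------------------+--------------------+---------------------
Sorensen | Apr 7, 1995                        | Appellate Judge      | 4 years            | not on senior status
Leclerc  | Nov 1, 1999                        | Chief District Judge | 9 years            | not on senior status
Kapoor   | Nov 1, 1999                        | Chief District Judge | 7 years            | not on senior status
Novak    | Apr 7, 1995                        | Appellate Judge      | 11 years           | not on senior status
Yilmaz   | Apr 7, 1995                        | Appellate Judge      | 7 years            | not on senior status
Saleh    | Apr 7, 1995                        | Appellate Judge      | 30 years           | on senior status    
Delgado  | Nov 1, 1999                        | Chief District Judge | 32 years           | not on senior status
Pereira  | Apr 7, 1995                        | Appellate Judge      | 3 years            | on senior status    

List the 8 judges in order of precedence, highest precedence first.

Pereira, Sorensen, Yilmaz, Novak, Saleh, Kapoor, Leclerc, Delgado

By office: Pereira, Sorensen, Yilmaz, Novak and Saleh (Appellate Judge); then Kapoor, Leclerc and Delgado (Chief District Judge).
Pereira, Sorensen, Yilmaz, Novak and Saleh all have date of first judicial appointment Apr 7, 1995, so the next rule applies.
Among Pereira, Sorensen, Yilmaz, Novak and Saleh, by years on the bench (lower first): Pereira (3 years) before Sorensen (4 years) before Yilmaz (7 years) before Novak (11 years) before Saleh (30 years).
Kapoor, Leclerc and Delgado all have date of first judicial appointment Nov 1, 1999, so the next rule applies.
Among Kapoor, Leclerc and Delgado, by years on the bench (lower first): Kapoor (7 years) before Leclerc (9 years) before Delgado (32 years).
Full order: Pereira, Sorensen, Yilmaz, Novak, Saleh, Kapoor, Leclerc, Delgado.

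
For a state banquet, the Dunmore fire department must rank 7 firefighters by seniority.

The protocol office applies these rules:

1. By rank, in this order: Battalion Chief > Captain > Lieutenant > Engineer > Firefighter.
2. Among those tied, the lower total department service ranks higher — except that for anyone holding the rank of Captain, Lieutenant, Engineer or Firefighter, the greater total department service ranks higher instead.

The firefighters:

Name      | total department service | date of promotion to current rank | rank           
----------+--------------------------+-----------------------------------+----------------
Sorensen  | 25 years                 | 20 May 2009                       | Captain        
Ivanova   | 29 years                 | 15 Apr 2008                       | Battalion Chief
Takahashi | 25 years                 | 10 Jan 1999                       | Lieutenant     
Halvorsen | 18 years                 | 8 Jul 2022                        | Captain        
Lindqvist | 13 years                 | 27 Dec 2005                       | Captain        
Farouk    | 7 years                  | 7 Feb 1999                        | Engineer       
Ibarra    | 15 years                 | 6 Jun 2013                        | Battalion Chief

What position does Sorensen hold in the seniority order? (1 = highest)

3

By rank: Ibarra and Ivanova (Battalion Chief); then Sorensen, Halvorsen and Lindqvist (Captain); then Takahashi (Lieutenant); then Farouk (Engineer).
Among Ibarra and Ivanova, by total department service (lower first): Ibarra (15 years) before Ivanova (29 years).
Among Sorensen, Halvorsen and Lindqvist, by total department service (higher first) (reversed rule for this group): Sorensen (25 years) before Halvorsen (18 years) before Lindqvist (13 years).
Order: Ibarra, Ivanova, Sorensen, Halvorsen, Lindqvist, Takahashi, Farouk. So position 3.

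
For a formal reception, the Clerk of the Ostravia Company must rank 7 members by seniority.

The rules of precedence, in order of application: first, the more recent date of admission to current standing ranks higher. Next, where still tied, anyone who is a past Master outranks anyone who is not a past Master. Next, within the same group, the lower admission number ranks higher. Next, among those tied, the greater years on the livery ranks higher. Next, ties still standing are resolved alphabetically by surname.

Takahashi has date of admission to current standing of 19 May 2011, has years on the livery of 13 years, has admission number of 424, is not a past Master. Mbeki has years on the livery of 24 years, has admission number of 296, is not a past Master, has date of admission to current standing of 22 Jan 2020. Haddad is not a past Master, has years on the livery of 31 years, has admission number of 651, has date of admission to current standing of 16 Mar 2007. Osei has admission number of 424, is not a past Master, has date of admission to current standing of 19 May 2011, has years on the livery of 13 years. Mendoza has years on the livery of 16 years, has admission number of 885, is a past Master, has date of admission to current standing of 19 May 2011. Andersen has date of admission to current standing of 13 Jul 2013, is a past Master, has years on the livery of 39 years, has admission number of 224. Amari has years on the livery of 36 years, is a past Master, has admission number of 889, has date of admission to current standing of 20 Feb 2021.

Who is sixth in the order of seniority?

By date of admission to current standing (later first): Amari (20 Feb 2021); then Mbeki (22 Jan 2020); then Andersen (13 Jul 2013); then Mendoza, Osei and Takahashi (each 19 May 2011); then Haddad (16 Mar 2007).
Among Mendoza, Osei and Takahashi, a past Master before not a past Master: Mendoza (a past Master) before Osei and Takahashi (not a past Master).
Osei and Takahashi both have admission number 424, so the next rule applies.
Osei and Takahashi both have years on the livery 13 years, so the next rule applies.
Among Osei and Takahashi, alphabetically by surname: Osei before Takahashi.
Order: Amari, Mbeki, Andersen, Mendoza, Osei, Takahashi, Haddad.

Takahashi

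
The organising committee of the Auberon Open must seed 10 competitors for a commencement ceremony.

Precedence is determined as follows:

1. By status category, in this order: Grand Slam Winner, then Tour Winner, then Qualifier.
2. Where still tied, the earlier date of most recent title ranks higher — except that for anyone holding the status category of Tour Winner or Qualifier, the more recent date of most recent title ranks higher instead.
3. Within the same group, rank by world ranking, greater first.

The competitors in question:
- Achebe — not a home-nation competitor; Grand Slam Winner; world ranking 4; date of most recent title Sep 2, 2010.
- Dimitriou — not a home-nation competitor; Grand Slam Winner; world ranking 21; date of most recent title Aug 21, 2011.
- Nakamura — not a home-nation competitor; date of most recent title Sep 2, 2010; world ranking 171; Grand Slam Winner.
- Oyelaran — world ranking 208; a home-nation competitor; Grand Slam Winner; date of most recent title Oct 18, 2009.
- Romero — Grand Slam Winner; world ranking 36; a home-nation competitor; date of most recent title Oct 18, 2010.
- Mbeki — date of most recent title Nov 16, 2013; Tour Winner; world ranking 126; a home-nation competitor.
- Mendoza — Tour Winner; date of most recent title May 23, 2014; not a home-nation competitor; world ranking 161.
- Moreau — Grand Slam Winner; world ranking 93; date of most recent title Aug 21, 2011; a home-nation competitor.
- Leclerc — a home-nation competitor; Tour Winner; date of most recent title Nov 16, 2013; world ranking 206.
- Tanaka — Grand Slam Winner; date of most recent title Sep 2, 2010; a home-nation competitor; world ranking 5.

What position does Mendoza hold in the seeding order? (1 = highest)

8

By status category: Oyelaran, Nakamura, Tanaka, Achebe, Romero, Moreau and Dimitriou (Grand Slam Winner); then Mendoza, Leclerc and Mbeki (Tour Winner).
Among Oyelaran, Nakamura, Tanaka, Achebe, Romero, Moreau and Dimitriou, by date of most recent title (earlier first): Oyelaran (Oct 18, 2009) before Nakamura, Tanaka and Achebe (Sep 2, 2010) before Romero (Oct 18, 2010) before Moreau and Dimitriou (Aug 21, 2011).
Among Nakamura, Tanaka and Achebe, by world ranking (higher first): Nakamura (171) before Tanaka (5) before Achebe (4).
Among Moreau and Dimitriou, by world ranking (higher first): Moreau (93) before Dimitriou (21).
Among Mendoza, Leclerc and Mbeki, by date of most recent title (later first) (reversed rule for this group): Mendoza (May 23, 2014) before Leclerc and Mbeki (Nov 16, 2013).
Among Leclerc and Mbeki, by world ranking (higher first): Leclerc (206) before Mbeki (126).
Order: Oyelaran, Nakamura, Tanaka, Achebe, Romero, Moreau, Dimitriou, Mendoza, Leclerc, Mbeki. So position 8.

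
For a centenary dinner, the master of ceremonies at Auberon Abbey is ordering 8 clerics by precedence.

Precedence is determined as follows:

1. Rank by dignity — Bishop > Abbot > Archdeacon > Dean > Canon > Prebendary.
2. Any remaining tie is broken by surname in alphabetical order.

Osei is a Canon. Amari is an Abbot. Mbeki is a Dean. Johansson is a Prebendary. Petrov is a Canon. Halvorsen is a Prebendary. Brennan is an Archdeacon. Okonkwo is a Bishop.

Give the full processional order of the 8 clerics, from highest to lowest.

By dignity: Okonkwo (Bishop); then Amari (Abbot); then Brennan (Archdeacon); then Mbeki (Dean); then Osei and Petrov (Canon); then Halvorsen and Johansson (Prebendary).
Among Osei and Petrov, alphabetically by surname: Osei before Petrov.
Among Halvorsen and Johansson, alphabetically by surname: Halvorsen before Johansson.
Full order: Okonkwo, Amari, Brennan, Mbeki, Osei, Petrov, Halvorsen, Johansson.

Okonkwo, Amari, Brennan, Mbeki, Osei, Petrov, Halvorsen, Johansson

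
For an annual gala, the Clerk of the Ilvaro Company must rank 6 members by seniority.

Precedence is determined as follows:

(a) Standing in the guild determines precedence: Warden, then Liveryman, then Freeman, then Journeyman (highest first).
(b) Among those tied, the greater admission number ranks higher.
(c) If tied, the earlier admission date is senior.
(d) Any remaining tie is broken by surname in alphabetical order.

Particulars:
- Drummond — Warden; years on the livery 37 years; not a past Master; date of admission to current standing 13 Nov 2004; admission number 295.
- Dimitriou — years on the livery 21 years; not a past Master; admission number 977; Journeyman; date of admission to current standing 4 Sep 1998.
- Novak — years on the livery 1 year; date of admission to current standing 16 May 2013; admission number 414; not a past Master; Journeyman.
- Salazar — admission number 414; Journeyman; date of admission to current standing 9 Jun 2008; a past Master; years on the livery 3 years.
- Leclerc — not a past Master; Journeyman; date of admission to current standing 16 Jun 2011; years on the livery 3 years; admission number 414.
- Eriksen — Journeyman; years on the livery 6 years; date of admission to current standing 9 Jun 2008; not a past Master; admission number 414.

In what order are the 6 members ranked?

By standing in the guild: Drummond (Warden); then Dimitriou, Eriksen, Salazar, Leclerc and Novak (Journeyman).
Among Dimitriou, Eriksen, Salazar, Leclerc and Novak, by admission number (higher first): Dimitriou (977) before Eriksen, Salazar, Leclerc and Novak (414).
Among Eriksen, Salazar, Leclerc and Novak, by date of admission to current standing (earlier first): Eriksen and Salazar (9 Jun 2008) before Leclerc (16 Jun 2011) before Novak (16 May 2013).
Among Eriksen and Salazar, alphabetically by surname: Eriksen before Salazar.
Full order: Drummond, Dimitriou, Eriksen, Salazar, Leclerc, Novak.

Drummond, Dimitriou, Eriksen, Salazar, Leclerc, Novak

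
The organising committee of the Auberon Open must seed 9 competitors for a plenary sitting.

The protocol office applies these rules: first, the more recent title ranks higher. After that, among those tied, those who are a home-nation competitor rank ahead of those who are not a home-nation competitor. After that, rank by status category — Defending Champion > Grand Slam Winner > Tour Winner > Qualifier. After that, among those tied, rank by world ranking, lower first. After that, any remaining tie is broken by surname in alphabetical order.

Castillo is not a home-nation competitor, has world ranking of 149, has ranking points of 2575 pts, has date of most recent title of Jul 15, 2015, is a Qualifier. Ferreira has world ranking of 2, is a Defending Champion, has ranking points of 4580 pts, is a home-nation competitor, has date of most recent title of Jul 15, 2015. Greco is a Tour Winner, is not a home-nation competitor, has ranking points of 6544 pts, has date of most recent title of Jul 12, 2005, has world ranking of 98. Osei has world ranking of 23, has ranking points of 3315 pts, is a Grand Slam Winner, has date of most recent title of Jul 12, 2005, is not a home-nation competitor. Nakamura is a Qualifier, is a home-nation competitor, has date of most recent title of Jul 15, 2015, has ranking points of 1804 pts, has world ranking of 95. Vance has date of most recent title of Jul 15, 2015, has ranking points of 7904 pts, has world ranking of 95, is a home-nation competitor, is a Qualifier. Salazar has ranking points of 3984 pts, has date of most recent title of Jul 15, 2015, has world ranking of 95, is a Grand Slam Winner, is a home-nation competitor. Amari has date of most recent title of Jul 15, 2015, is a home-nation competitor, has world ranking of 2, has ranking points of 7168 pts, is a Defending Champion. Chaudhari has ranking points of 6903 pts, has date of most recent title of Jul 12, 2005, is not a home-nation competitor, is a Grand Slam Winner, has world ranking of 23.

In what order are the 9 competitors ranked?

Amari, Ferreira, Salazar, Nakamura, Vance, Castillo, Chaudhari, Osei, Greco

By date of most recent title (later first): Amari, Ferreira, Salazar, Nakamura, Vance and Castillo (each Jul 15, 2015); then Chaudhari, Osei and Greco (each Jul 12, 2005).
Among Amari, Ferreira, Salazar, Nakamura, Vance and Castillo, a home-nation competitor before not a home-nation competitor: Amari, Ferreira, Salazar, Nakamura and Vance (a home-nation competitor) before Castillo (not a home-nation competitor).
Among Amari, Ferreira, Salazar, Nakamura and Vance, by status category: Amari and Ferreira (Defending Champion) before Salazar (Grand Slam Winner) before Nakamura and Vance (Qualifier).
Amari and Ferreira both have world ranking 2, so the next rule applies.
Among Amari and Ferreira, alphabetically by surname: Amari before Ferreira.
Nakamura and Vance both have world ranking 95, so the next rule applies.
Among Nakamura and Vance, alphabetically by surname: Nakamura before Vance.
Chaudhari, Osei and Greco are each not a home-nation competitor, so the next rule applies.
Among Chaudhari, Osei and Greco, by status category: Chaudhari and Osei (Grand Slam Winner) before Greco (Tour Winner).
Chaudhari and Osei both have world ranking 23, so the next rule applies.
Among Chaudhari and Osei, alphabetically by surname: Chaudhari before Osei.
Full order: Amari, Ferreira, Salazar, Nakamura, Vance, Castillo, Chaudhari, Osei, Greco.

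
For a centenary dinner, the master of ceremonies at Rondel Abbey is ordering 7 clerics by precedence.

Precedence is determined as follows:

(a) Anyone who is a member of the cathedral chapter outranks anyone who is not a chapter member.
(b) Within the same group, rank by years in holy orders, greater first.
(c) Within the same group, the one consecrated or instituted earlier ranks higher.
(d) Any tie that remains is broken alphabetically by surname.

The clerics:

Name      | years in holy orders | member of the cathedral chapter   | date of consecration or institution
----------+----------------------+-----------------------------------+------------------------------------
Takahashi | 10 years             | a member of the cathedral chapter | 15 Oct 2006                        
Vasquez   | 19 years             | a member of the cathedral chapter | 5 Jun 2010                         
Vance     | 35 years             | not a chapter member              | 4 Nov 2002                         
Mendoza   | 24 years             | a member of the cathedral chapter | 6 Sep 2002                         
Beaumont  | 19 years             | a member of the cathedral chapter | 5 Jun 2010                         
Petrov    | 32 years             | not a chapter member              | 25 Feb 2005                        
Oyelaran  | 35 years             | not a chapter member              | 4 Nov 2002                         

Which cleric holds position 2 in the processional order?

Beaumont

By the first rule: Mendoza, Beaumont, Vasquez and Takahashi (each a member of the cathedral chapter); then Oyelaran, Vance and Petrov (each not a chapter member).
Among Mendoza, Beaumont, Vasquez and Takahashi, by years in holy orders (higher first): Mendoza (24 years) before Beaumont and Vasquez (19 years) before Takahashi (10 years).
Beaumont and Vasquez both have date of consecration or institution 5 Jun 2010, so the next rule applies.
Among Beaumont and Vasquez, alphabetically by surname: Beaumont before Vasquez.
Among Oyelaran, Vance and Petrov, by years in holy orders (higher first): Oyelaran and Vance (35 years) before Petrov (32 years).
Oyelaran and Vance both have date of consecration or institution 4 Nov 2002, so the next rule applies.
Among Oyelaran and Vance, alphabetically by surname: Oyelaran before Vance.
Order: Mendoza, Beaumont, Vasquez, Takahashi, Oyelaran, Vance, Petrov.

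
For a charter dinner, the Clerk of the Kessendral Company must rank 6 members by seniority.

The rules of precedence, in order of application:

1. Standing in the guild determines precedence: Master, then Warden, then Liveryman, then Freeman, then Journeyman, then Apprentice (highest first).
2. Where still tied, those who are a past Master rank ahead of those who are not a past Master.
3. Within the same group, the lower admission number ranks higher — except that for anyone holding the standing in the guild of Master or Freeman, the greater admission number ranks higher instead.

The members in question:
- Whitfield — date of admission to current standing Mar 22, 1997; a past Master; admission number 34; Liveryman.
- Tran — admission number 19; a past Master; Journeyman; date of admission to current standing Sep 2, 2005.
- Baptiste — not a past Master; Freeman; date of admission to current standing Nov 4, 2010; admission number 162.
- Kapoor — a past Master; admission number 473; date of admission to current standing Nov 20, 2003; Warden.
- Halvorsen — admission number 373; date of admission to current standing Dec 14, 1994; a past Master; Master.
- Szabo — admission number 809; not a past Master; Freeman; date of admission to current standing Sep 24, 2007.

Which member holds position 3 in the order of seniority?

Whitfield

By standing in the guild: Halvorsen (Master); then Kapoor (Warden); then Whitfield (Liveryman); then Szabo and Baptiste (Freeman); then Tran (Journeyman).
Szabo and Baptiste are each not a past Master, so the next rule applies.
Among Szabo and Baptiste, by admission number (higher first) (reversed rule for this group): Szabo (809) before Baptiste (162).
Order: Halvorsen, Kapoor, Whitfield, Szabo, Baptiste, Tran.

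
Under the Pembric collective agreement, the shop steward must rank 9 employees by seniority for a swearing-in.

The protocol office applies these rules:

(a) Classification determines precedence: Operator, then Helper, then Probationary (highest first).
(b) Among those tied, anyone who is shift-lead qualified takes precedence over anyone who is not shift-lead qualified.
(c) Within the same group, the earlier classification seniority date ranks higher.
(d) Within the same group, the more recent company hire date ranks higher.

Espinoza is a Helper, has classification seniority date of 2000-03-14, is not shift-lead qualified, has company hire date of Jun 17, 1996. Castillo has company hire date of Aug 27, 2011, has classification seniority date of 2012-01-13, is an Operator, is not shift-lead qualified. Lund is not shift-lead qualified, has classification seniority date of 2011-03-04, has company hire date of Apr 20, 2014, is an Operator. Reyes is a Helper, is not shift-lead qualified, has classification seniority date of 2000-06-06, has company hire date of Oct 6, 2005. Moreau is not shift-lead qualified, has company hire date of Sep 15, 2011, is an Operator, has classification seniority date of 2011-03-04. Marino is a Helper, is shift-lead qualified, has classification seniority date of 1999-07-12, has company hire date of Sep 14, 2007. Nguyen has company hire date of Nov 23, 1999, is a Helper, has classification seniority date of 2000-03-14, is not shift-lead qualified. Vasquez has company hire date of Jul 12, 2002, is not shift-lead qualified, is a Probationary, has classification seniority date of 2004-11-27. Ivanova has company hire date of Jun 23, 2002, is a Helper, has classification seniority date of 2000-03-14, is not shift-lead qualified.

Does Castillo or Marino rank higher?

By classification: Lund, Moreau and Castillo (Operator); then Marino, Ivanova, Nguyen, Espinoza and Reyes (Helper); then Vasquez (Probationary).
Lund, Moreau and Castillo are each not shift-lead qualified, so the next rule applies.
Among Lund, Moreau and Castillo, by classification seniority date (earlier first): Lund and Moreau (2011-03-04) before Castillo (2012-01-13).
Among Lund and Moreau, by company hire date (later first): Lund (Apr 20, 2014) before Moreau (Sep 15, 2011).
Among Marino, Ivanova, Nguyen, Espinoza and Reyes, shift-lead qualified before not shift-lead qualified: Marino (shift-lead qualified) before Ivanova, Nguyen, Espinoza and Reyes (not shift-lead qualified).
Among Ivanova, Nguyen, Espinoza and Reyes, by classification seniority date (earlier first): Ivanova, Nguyen and Espinoza (2000-03-14) before Reyes (2000-06-06).
Among Ivanova, Nguyen and Espinoza, by company hire date (later first): Ivanova (Jun 23, 2002) before Nguyen (Nov 23, 1999) before Espinoza (Jun 17, 1996).
So Castillo takes precedence.

Castillo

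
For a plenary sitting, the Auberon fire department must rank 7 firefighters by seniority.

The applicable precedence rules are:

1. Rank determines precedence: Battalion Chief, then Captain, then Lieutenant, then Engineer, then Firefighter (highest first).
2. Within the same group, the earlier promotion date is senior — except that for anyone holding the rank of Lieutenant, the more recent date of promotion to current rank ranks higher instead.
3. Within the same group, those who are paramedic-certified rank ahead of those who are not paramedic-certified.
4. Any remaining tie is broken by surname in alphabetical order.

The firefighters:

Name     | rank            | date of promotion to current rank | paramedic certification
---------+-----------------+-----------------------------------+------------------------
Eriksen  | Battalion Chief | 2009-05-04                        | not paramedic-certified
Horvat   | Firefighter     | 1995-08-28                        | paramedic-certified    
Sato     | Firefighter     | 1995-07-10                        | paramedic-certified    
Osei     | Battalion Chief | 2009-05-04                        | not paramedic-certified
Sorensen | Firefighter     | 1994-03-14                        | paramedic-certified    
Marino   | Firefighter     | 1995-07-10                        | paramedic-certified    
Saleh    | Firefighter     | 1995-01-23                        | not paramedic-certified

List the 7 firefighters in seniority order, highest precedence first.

By rank: Eriksen and Osei (Battalion Chief); then Sorensen, Saleh, Marino, Sato and Horvat (Firefighter).
Eriksen and Osei both have date of promotion to current rank 2009-05-04, so the next rule applies.
Eriksen and Osei are each not paramedic-certified, so the next rule applies.
Among Eriksen and Osei, alphabetically by surname: Eriksen before Osei.
Among Sorensen, Saleh, Marino, Sato and Horvat, by date of promotion to current rank (earlier first): Sorensen (1994-03-14) before Saleh (1995-01-23) before Marino and Sato (1995-07-10) before Horvat (1995-08-28).
Marino and Sato are each paramedic-certified, so the next rule applies.
Among Marino and Sato, alphabetically by surname: Marino before Sato.
Full order: Eriksen, Osei, Sorensen, Saleh, Marino, Sato, Horvat.

Eriksen, Osei, Sorensen, Saleh, Marino, Sato, Horvat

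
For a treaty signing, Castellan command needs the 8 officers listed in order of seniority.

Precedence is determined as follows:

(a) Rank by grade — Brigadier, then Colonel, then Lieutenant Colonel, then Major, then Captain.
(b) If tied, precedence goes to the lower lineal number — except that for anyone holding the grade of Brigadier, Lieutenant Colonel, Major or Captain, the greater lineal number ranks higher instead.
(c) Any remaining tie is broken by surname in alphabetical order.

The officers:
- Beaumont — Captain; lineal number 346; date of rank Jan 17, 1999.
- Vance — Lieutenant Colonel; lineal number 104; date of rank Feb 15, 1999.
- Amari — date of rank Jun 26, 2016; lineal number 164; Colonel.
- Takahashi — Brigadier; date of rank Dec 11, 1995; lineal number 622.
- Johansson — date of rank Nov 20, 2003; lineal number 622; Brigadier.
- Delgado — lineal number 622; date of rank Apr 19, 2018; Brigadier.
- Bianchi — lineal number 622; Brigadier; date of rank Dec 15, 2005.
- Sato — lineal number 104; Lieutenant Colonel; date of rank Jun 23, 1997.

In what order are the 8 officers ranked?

By grade: Bianchi, Delgado, Johansson and Takahashi (Brigadier); then Amari (Colonel); then Sato and Vance (Lieutenant Colonel); then Beaumont (Captain).
Bianchi, Delgado, Johansson and Takahashi all have lineal number 622, so the next rule applies.
Among Bianchi, Delgado, Johansson and Takahashi, alphabetically by surname: Bianchi before Delgado before Johansson before Takahashi.
Sato and Vance both have lineal number 104, so the next rule applies.
Among Sato and Vance, alphabetically by surname: Sato before Vance.
Full order: Bianchi, Delgado, Johansson, Takahashi, Amari, Sato, Vance, Beaumont.

Bianchi, Delgado, Johansson, Takahashi, Amari, Sato, Vance, Beaumont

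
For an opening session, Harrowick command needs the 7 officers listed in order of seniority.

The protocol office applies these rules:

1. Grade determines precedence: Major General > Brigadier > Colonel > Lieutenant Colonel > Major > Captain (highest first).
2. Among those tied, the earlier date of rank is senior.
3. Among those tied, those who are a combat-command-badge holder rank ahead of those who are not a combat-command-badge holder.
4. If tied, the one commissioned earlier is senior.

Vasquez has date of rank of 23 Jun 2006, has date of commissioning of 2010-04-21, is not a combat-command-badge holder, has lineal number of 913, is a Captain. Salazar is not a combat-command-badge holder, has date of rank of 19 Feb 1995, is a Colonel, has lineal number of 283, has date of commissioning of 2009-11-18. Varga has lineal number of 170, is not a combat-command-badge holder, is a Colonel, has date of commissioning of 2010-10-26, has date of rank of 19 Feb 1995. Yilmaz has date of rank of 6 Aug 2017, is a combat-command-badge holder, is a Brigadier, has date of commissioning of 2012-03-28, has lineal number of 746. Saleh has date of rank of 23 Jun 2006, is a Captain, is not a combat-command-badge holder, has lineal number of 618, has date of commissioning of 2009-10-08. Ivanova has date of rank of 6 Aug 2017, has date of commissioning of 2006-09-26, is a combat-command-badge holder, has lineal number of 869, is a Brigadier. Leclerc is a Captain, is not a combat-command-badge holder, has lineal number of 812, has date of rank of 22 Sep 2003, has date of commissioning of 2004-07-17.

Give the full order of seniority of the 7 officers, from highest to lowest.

By grade: Ivanova and Yilmaz (Brigadier); then Salazar and Varga (Colonel); then Leclerc, Saleh and Vasquez (Captain).
Ivanova and Yilmaz both have date of rank 6 Aug 2017, so the next rule applies.
Ivanova and Yilmaz are each a combat-command-badge holder, so the next rule applies.
Among Ivanova and Yilmaz, by date of commissioning (earlier first): Ivanova (2006-09-26) before Yilmaz (2012-03-28).
Salazar and Varga both have date of rank 19 Feb 1995, so the next rule applies.
Salazar and Varga are each not a combat-command-badge holder, so the next rule applies.
Among Salazar and Varga, by date of commissioning (earlier first): Salazar (2009-11-18) before Varga (2010-10-26).
Among Leclerc, Saleh and Vasquez, by date of rank (earlier first): Leclerc (22 Sep 2003) before Saleh and Vasquez (23 Jun 2006).
Saleh and Vasquez are each not a combat-command-badge holder, so the next rule applies.
Among Saleh and Vasquez, by date of commissioning (earlier first): Saleh (2009-10-08) before Vasquez (2010-04-21).
Full order: Ivanova, Yilmaz, Salazar, Varga, Leclerc, Saleh, Vasquez.

Ivanova, Yilmaz, Salazar, Varga, Leclerc, Saleh, Vasquez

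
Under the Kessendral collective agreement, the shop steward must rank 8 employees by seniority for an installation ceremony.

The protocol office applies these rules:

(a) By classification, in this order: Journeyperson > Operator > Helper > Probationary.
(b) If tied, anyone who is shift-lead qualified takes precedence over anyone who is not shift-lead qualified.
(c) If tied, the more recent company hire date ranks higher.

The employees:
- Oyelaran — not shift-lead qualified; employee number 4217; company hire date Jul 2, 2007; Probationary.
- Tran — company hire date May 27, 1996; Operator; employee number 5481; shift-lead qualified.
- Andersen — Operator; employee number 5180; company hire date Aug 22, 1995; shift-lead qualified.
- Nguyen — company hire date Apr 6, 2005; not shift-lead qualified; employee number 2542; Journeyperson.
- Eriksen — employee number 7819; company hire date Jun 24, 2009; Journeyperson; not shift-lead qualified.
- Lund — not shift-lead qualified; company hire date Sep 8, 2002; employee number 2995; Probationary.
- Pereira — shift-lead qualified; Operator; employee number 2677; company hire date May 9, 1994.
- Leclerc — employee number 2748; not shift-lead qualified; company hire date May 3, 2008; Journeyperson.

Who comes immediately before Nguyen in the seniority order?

Leclerc

By classification: Eriksen, Leclerc and Nguyen (Journeyperson); then Tran, Andersen and Pereira (Operator); then Oyelaran and Lund (Probationary).
Eriksen, Leclerc and Nguyen are each not shift-lead qualified, so the next rule applies.
Among Eriksen, Leclerc and Nguyen, by company hire date (later first): Eriksen (Jun 24, 2009) before Leclerc (May 3, 2008) before Nguyen (Apr 6, 2005).
Tran, Andersen and Pereira are each shift-lead qualified, so the next rule applies.
Among Tran, Andersen and Pereira, by company hire date (later first): Tran (May 27, 1996) before Andersen (Aug 22, 1995) before Pereira (May 9, 1994).
Oyelaran and Lund are each not shift-lead qualified, so the next rule applies.
Among Oyelaran and Lund, by company hire date (later first): Oyelaran (Jul 2, 2007) before Lund (Sep 8, 2002).
Order: Eriksen, Leclerc, Nguyen, Tran, Andersen, Pereira, Oyelaran, Lund.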